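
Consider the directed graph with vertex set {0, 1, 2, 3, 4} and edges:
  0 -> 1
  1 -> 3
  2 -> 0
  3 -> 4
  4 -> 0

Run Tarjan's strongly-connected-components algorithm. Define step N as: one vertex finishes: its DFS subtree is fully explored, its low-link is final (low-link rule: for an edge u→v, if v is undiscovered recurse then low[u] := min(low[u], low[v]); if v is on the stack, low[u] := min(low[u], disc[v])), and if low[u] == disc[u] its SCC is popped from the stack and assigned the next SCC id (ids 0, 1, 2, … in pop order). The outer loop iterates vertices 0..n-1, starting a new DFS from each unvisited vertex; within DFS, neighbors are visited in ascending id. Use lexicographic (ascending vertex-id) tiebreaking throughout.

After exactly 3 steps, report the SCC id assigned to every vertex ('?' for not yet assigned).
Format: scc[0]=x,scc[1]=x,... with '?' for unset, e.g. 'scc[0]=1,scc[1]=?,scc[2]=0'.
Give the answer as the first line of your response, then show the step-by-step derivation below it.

scc[0]=?,scc[1]=?,scc[2]=?,scc[3]=?,scc[4]=?

step 1: low=(low[0]=0,low[1]=1,low[2]=?,low[3]=2,low[4]=0); scc=(scc[0]=?,scc[1]=?,scc[2]=?,scc[3]=?,scc[4]=?)
step 2: low=(low[0]=0,low[1]=1,low[2]=?,low[3]=0,low[4]=0); scc=(scc[0]=?,scc[1]=?,scc[2]=?,scc[3]=?,scc[4]=?)
step 3: low=(low[0]=0,low[1]=0,low[2]=?,low[3]=0,low[4]=0); scc=(scc[0]=?,scc[1]=?,scc[2]=?,scc[3]=?,scc[4]=?)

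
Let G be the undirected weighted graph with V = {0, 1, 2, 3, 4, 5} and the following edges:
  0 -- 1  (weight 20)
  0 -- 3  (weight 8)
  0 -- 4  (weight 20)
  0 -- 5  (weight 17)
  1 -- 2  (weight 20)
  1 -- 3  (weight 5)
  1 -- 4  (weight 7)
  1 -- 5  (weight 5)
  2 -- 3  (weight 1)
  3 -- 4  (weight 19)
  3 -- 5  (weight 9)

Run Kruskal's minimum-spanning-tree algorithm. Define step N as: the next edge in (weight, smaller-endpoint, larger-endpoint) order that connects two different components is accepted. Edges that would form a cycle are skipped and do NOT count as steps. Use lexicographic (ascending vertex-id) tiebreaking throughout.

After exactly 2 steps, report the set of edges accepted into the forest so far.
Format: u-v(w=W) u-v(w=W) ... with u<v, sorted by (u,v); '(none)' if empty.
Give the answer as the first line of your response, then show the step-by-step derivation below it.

1-3(w=5) 2-3(w=1)

step 1: add edge 2-3 (w=1); MST = {2-3(w=1)}
step 2: add edge 1-3 (w=5); MST = {1-3(w=5) 2-3(w=1)}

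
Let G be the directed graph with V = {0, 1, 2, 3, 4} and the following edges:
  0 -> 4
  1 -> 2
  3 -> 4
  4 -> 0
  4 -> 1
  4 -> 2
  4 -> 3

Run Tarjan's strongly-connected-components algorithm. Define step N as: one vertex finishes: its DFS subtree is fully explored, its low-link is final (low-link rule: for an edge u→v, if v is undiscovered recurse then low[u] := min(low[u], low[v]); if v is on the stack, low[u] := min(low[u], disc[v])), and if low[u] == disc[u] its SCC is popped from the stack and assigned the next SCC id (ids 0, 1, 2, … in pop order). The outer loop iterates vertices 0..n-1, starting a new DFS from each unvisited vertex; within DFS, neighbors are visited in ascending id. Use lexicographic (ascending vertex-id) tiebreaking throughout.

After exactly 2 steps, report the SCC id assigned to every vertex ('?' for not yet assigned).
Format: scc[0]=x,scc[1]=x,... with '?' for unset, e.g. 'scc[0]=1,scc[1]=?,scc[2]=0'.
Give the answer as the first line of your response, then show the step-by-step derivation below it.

scc[0]=?,scc[1]=1,scc[2]=0,scc[3]=?,scc[4]=?

step 1: low=(low[0]=0,low[1]=2,low[2]=3,low[3]=?,low[4]=0); scc=(scc[0]=?,scc[1]=?,scc[2]=0,scc[3]=?,scc[4]=?)
step 2: low=(low[0]=0,low[1]=2,low[2]=3,low[3]=?,low[4]=0); scc=(scc[0]=?,scc[1]=1,scc[2]=0,scc[3]=?,scc[4]=?)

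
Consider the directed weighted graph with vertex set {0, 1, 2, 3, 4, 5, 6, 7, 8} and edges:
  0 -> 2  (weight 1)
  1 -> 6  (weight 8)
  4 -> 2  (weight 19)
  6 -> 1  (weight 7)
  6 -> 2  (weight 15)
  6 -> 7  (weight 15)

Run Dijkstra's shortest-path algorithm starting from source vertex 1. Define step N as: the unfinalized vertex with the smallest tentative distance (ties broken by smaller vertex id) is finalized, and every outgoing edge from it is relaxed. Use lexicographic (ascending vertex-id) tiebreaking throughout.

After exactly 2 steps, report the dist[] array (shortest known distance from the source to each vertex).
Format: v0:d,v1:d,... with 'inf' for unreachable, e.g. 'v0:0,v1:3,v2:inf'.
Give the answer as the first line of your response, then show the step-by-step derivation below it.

v0:inf,v1:0,v2:23,v3:inf,v4:inf,v5:inf,v6:8,v7:23,v8:inf

step 1: dist = v0:inf,v1:0,v2:inf,v3:inf,v4:inf,v5:inf,v6:8,v7:inf,v8:inf
step 2: dist = v0:inf,v1:0,v2:23,v3:inf,v4:inf,v5:inf,v6:8,v7:23,v8:inf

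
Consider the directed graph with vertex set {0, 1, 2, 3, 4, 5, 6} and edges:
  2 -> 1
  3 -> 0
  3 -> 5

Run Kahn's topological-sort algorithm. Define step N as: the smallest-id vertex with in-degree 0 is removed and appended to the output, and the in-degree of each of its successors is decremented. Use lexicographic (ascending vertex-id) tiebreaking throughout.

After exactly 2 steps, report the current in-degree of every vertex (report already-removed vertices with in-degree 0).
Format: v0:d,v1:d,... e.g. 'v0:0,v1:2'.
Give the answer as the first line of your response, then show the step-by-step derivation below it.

v0:1,v1:0,v2:0,v3:0,v4:0,v5:1,v6:0

step 1: output 2; order=[2]; indeg=(1,0,0,0,0,1,0)
step 2: output 1; order=[2,1]; indeg=(1,0,0,0,0,1,0)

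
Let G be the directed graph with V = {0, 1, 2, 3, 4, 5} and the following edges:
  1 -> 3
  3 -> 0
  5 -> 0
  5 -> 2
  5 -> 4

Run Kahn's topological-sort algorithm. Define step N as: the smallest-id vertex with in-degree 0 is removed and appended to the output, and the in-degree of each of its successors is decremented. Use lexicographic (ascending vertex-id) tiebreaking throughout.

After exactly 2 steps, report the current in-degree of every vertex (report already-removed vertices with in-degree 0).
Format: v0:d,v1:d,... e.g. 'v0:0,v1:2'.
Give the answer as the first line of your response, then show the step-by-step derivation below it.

v0:1,v1:0,v2:1,v3:0,v4:1,v5:0

step 1: output 1; order=[1]; indeg=(2,0,1,0,1,0)
step 2: output 3; order=[1,3]; indeg=(1,0,1,0,1,0)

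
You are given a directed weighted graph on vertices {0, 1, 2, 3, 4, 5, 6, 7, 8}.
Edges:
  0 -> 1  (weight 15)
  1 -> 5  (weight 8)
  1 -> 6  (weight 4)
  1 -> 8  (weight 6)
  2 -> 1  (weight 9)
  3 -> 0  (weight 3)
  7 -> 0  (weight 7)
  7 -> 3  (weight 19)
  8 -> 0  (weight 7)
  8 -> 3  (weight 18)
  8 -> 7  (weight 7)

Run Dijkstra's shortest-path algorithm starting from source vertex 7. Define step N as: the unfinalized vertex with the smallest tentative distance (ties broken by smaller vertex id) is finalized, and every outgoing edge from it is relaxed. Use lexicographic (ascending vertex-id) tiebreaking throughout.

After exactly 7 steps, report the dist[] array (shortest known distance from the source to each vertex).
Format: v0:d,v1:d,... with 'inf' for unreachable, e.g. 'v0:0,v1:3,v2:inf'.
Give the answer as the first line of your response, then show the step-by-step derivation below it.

v0:7,v1:22,v2:inf,v3:19,v4:inf,v5:30,v6:26,v7:0,v8:28

step 1: dist = v0:7,v1:inf,v2:inf,v3:19,v4:inf,v5:inf,v6:inf,v7:0,v8:inf
step 2: dist = v0:7,v1:22,v2:inf,v3:19,v4:inf,v5:inf,v6:inf,v7:0,v8:inf
step 3: dist = v0:7,v1:22,v2:inf,v3:19,v4:inf,v5:inf,v6:inf,v7:0,v8:inf
step 4: dist = v0:7,v1:22,v2:inf,v3:19,v4:inf,v5:30,v6:26,v7:0,v8:28
step 5: dist = v0:7,v1:22,v2:inf,v3:19,v4:inf,v5:30,v6:26,v7:0,v8:28
step 6: dist = v0:7,v1:22,v2:inf,v3:19,v4:inf,v5:30,v6:26,v7:0,v8:28
step 7: dist = v0:7,v1:22,v2:inf,v3:19,v4:inf,v5:30,v6:26,v7:0,v8:28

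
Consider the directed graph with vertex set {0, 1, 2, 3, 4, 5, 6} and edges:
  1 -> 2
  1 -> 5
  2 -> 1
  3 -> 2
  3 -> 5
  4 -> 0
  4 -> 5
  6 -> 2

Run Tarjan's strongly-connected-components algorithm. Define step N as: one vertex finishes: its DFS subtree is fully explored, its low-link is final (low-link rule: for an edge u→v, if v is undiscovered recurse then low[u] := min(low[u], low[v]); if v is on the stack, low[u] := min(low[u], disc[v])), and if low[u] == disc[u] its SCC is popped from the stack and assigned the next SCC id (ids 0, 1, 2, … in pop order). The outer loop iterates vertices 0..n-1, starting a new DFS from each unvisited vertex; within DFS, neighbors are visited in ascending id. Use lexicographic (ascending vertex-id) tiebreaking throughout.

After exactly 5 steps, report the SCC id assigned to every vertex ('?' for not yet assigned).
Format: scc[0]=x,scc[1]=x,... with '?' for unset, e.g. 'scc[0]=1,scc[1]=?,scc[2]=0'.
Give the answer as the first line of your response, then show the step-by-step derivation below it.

scc[0]=0,scc[1]=2,scc[2]=2,scc[3]=3,scc[4]=?,scc[5]=1,scc[6]=?

step 1: low=(low[0]=0,low[1]=?,low[2]=?,low[3]=?,low[4]=?,low[5]=?,low[6]=?); scc=(scc[0]=0,scc[1]=?,scc[2]=?,scc[3]=?,scc[4]=?,scc[5]=?,scc[6]=?)
step 2: low=(low[0]=0,low[1]=1,low[2]=1,low[3]=?,low[4]=?,low[5]=?,low[6]=?); scc=(scc[0]=0,scc[1]=?,scc[2]=?,scc[3]=?,scc[4]=?,scc[5]=?,scc[6]=?)
step 3: low=(low[0]=0,low[1]=1,low[2]=1,low[3]=?,low[4]=?,low[5]=3,low[6]=?); scc=(scc[0]=0,scc[1]=?,scc[2]=?,scc[3]=?,scc[4]=?,scc[5]=1,scc[6]=?)
step 4: low=(low[0]=0,low[1]=1,low[2]=1,low[3]=?,low[4]=?,low[5]=3,low[6]=?); scc=(scc[0]=0,scc[1]=2,scc[2]=2,scc[3]=?,scc[4]=?,scc[5]=1,scc[6]=?)
step 5: low=(low[0]=0,low[1]=1,low[2]=1,low[3]=4,low[4]=?,low[5]=3,low[6]=?); scc=(scc[0]=0,scc[1]=2,scc[2]=2,scc[3]=3,scc[4]=?,scc[5]=1,scc[6]=?)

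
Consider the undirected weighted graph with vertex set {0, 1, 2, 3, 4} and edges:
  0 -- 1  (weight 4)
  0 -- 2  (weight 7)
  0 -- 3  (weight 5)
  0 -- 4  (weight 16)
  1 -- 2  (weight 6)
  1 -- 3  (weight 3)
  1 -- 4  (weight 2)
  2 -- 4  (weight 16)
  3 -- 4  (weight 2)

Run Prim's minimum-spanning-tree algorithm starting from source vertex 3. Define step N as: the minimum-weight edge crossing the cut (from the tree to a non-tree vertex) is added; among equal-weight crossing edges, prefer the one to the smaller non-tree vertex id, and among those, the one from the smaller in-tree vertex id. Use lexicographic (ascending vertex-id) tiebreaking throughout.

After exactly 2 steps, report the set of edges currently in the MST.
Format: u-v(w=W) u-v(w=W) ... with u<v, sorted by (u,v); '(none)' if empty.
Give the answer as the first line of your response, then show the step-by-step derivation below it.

1-4(w=2) 3-4(w=2)

step 1: add edge 3-4 (w=2); MST = {3-4(w=2)}
step 2: add edge 1-4 (w=2); MST = {1-4(w=2) 3-4(w=2)}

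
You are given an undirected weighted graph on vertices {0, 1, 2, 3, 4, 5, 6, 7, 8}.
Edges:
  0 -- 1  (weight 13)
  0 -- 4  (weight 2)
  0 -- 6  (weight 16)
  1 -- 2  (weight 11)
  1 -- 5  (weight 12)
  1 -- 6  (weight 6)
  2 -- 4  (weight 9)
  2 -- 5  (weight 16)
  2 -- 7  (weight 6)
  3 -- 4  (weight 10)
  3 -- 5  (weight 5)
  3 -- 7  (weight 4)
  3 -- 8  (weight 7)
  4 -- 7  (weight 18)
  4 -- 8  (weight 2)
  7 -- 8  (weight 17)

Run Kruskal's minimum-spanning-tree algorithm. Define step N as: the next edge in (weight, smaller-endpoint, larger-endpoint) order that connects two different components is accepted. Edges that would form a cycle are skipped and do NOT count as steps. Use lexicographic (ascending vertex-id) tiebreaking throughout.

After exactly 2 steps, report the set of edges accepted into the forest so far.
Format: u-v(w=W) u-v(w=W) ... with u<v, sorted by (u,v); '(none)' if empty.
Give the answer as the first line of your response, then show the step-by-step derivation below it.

0-4(w=2) 4-8(w=2)

step 1: add edge 0-4 (w=2); MST = {0-4(w=2)}
step 2: add edge 4-8 (w=2); MST = {0-4(w=2) 4-8(w=2)}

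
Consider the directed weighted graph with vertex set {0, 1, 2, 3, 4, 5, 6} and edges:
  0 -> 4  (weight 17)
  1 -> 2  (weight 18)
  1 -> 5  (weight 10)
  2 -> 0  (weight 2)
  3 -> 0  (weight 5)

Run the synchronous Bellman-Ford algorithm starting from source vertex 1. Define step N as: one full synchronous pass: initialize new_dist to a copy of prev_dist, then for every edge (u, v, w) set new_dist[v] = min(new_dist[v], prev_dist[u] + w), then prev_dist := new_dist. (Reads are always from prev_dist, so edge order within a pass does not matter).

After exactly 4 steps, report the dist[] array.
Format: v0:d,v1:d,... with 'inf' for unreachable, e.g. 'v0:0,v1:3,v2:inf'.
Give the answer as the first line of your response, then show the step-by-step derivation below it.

v0:20,v1:0,v2:18,v3:inf,v4:37,v5:10,v6:inf

step 1: dist = v0:inf,v1:0,v2:18,v3:inf,v4:inf,v5:10,v6:inf
step 2: dist = v0:20,v1:0,v2:18,v3:inf,v4:inf,v5:10,v6:inf
step 3: dist = v0:20,v1:0,v2:18,v3:inf,v4:37,v5:10,v6:inf
step 4: dist = v0:20,v1:0,v2:18,v3:inf,v4:37,v5:10,v6:inf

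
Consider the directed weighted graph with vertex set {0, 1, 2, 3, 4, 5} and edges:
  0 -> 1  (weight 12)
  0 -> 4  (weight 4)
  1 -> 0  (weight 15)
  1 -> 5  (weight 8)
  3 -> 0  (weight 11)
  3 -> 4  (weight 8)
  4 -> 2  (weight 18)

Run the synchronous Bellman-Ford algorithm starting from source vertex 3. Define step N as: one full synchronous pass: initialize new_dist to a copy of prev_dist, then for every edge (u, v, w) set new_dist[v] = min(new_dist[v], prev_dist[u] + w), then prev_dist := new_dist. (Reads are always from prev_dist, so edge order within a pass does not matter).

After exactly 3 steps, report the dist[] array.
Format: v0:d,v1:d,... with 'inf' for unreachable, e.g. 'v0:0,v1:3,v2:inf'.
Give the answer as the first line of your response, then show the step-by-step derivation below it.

v0:11,v1:23,v2:26,v3:0,v4:8,v5:31

step 1: dist = v0:11,v1:inf,v2:inf,v3:0,v4:8,v5:inf
step 2: dist = v0:11,v1:23,v2:26,v3:0,v4:8,v5:inf
step 3: dist = v0:11,v1:23,v2:26,v3:0,v4:8,v5:31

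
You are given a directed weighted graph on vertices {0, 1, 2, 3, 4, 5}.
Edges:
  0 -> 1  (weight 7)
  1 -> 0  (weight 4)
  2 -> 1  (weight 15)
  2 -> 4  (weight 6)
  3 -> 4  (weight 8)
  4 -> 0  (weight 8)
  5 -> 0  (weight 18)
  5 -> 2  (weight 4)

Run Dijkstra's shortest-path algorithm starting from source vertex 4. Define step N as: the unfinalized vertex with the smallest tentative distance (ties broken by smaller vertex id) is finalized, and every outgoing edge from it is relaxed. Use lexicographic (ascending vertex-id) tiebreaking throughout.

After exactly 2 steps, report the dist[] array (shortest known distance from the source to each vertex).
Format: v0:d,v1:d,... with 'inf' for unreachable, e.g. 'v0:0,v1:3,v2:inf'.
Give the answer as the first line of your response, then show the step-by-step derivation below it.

v0:8,v1:15,v2:inf,v3:inf,v4:0,v5:inf

step 1: dist = v0:8,v1:inf,v2:inf,v3:inf,v4:0,v5:inf
step 2: dist = v0:8,v1:15,v2:inf,v3:inf,v4:0,v5:inf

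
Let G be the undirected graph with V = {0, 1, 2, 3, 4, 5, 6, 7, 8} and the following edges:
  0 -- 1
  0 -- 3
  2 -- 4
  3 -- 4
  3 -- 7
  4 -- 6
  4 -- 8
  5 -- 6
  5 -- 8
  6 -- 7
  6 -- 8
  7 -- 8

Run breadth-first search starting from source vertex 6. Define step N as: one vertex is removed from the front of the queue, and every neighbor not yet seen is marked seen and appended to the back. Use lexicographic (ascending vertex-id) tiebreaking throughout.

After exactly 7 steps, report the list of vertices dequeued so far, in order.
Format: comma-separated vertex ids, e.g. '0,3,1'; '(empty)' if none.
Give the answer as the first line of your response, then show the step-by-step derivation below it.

6,4,5,7,8,2,3

step 1: dequeue 6; queue=[4,5,7,8]; order=6
step 2: dequeue 4; queue=[5,7,8,2,3]; order=6,4
step 3: dequeue 5; queue=[7,8,2,3]; order=6,4,5
step 4: dequeue 7; queue=[8,2,3]; order=6,4,5,7
step 5: dequeue 8; queue=[2,3]; order=6,4,5,7,8
step 6: dequeue 2; queue=[3]; order=6,4,5,7,8,2
step 7: dequeue 3; queue=[0]; order=6,4,5,7,8,2,3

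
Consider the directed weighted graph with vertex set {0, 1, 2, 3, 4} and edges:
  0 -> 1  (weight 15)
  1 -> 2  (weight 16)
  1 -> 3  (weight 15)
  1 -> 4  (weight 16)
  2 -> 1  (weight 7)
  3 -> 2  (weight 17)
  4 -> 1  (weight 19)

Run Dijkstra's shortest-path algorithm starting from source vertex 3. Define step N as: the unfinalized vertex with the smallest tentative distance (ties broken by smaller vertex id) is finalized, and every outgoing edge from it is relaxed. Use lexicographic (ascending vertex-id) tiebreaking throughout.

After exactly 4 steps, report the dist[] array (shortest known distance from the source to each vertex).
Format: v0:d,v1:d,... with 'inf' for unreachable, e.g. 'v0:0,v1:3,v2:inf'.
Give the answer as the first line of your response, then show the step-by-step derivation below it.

v0:inf,v1:24,v2:17,v3:0,v4:40

step 1: dist = v0:inf,v1:inf,v2:17,v3:0,v4:inf
step 2: dist = v0:inf,v1:24,v2:17,v3:0,v4:inf
step 3: dist = v0:inf,v1:24,v2:17,v3:0,v4:40
step 4: dist = v0:inf,v1:24,v2:17,v3:0,v4:40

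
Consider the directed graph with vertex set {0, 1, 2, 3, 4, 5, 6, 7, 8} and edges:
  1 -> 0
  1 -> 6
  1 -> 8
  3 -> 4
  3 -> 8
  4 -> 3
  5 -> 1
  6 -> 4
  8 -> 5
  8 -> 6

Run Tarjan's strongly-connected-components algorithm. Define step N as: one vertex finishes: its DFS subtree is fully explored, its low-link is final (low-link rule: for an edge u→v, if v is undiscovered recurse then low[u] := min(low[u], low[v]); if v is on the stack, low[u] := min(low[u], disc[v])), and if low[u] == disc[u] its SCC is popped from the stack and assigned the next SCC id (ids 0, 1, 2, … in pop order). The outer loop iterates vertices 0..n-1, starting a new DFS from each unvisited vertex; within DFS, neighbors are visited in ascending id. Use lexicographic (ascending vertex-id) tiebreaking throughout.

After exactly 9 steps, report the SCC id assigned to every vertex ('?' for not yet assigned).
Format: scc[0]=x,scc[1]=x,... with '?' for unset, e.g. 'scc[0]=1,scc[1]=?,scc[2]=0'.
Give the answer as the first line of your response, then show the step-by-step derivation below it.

scc[0]=0,scc[1]=1,scc[2]=2,scc[3]=1,scc[4]=1,scc[5]=1,scc[6]=1,scc[7]=3,scc[8]=1

step 1: low=(low[0]=0,low[1]=?,low[2]=?,low[3]=?,low[4]=?,low[5]=?,low[6]=?,low[7]=?,low[8]=?); scc=(scc[0]=0,scc[1]=?,scc[2]=?,scc[3]=?,scc[4]=?,scc[5]=?,scc[6]=?,scc[7]=?,scc[8]=?)
step 2: low=(low[0]=0,low[1]=1,low[2]=?,low[3]=3,low[4]=3,low[5]=1,low[6]=2,low[7]=?,low[8]=5); scc=(scc[0]=0,scc[1]=?,scc[2]=?,scc[3]=?,scc[4]=?,scc[5]=?,scc[6]=?,scc[7]=?,scc[8]=?)
step 3: low=(low[0]=0,low[1]=1,low[2]=?,low[3]=3,low[4]=3,low[5]=1,low[6]=2,low[7]=?,low[8]=1); scc=(scc[0]=0,scc[1]=?,scc[2]=?,scc[3]=?,scc[4]=?,scc[5]=?,scc[6]=?,scc[7]=?,scc[8]=?)
step 4: low=(low[0]=0,low[1]=1,low[2]=?,low[3]=1,low[4]=3,low[5]=1,low[6]=2,low[7]=?,low[8]=1); scc=(scc[0]=0,scc[1]=?,scc[2]=?,scc[3]=?,scc[4]=?,scc[5]=?,scc[6]=?,scc[7]=?,scc[8]=?)
step 5: low=(low[0]=0,low[1]=1,low[2]=?,low[3]=1,low[4]=1,low[5]=1,low[6]=2,low[7]=?,low[8]=1); scc=(scc[0]=0,scc[1]=?,scc[2]=?,scc[3]=?,scc[4]=?,scc[5]=?,scc[6]=?,scc[7]=?,scc[8]=?)
step 6: low=(low[0]=0,low[1]=1,low[2]=?,low[3]=1,low[4]=1,low[5]=1,low[6]=1,low[7]=?,low[8]=1); scc=(scc[0]=0,scc[1]=?,scc[2]=?,scc[3]=?,scc[4]=?,scc[5]=?,scc[6]=?,scc[7]=?,scc[8]=?)
step 7: low=(low[0]=0,low[1]=1,low[2]=?,low[3]=1,low[4]=1,low[5]=1,low[6]=1,low[7]=?,low[8]=1); scc=(scc[0]=0,scc[1]=1,scc[2]=?,scc[3]=1,scc[4]=1,scc[5]=1,scc[6]=1,scc[7]=?,scc[8]=1)
step 8: low=(low[0]=0,low[1]=1,low[2]=7,low[3]=1,low[4]=1,low[5]=1,low[6]=1,low[7]=?,low[8]=1); scc=(scc[0]=0,scc[1]=1,scc[2]=2,scc[3]=1,scc[4]=1,scc[5]=1,scc[6]=1,scc[7]=?,scc[8]=1)
step 9: low=(low[0]=0,low[1]=1,low[2]=7,low[3]=1,low[4]=1,low[5]=1,low[6]=1,low[7]=8,low[8]=1); scc=(scc[0]=0,scc[1]=1,scc[2]=2,scc[3]=1,scc[4]=1,scc[5]=1,scc[6]=1,scc[7]=3,scc[8]=1)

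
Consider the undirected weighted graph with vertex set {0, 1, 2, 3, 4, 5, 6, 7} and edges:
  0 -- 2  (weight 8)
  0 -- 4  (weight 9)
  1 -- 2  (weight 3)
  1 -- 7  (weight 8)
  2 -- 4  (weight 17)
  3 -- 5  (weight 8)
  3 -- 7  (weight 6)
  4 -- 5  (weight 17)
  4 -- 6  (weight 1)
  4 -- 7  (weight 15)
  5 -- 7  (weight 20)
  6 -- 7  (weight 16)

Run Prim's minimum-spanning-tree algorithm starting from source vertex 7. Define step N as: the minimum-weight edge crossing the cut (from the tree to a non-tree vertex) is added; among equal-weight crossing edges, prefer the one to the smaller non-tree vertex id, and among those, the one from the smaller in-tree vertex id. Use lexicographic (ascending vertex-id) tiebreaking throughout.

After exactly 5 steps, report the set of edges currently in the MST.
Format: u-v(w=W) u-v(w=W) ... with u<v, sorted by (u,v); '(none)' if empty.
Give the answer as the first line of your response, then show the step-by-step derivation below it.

0-2(w=8) 1-2(w=3) 1-7(w=8) 3-5(w=8) 3-7(w=6)

step 1: add edge 3-7 (w=6); MST = {3-7(w=6)}
step 2: add edge 1-7 (w=8); MST = {1-7(w=8) 3-7(w=6)}
step 3: add edge 1-2 (w=3); MST = {1-2(w=3) 1-7(w=8) 3-7(w=6)}
step 4: add edge 0-2 (w=8); MST = {0-2(w=8) 1-2(w=3) 1-7(w=8) 3-7(w=6)}
step 5: add edge 3-5 (w=8); MST = {0-2(w=8) 1-2(w=3) 1-7(w=8) 3-5(w=8) 3-7(w=6)}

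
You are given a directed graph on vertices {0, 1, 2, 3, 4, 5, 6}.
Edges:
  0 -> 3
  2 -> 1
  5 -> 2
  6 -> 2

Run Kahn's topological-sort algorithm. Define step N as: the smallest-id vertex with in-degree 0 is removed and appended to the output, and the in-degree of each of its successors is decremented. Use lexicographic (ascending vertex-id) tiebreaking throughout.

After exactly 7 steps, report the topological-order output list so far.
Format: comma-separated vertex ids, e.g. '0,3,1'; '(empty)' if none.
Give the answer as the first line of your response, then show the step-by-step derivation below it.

0,3,4,5,6,2,1

step 1: output 0; order=[0]; indeg=(0,1,2,0,0,0,0)
step 2: output 3; order=[0,3]; indeg=(0,1,2,0,0,0,0)
step 3: output 4; order=[0,3,4]; indeg=(0,1,2,0,0,0,0)
step 4: output 5; order=[0,3,4,5]; indeg=(0,1,1,0,0,0,0)
step 5: output 6; order=[0,3,4,5,6]; indeg=(0,1,0,0,0,0,0)
step 6: output 2; order=[0,3,4,5,6,2]; indeg=(0,0,0,0,0,0,0)
step 7: output 1; order=[0,3,4,5,6,2,1]; indeg=(0,0,0,0,0,0,0)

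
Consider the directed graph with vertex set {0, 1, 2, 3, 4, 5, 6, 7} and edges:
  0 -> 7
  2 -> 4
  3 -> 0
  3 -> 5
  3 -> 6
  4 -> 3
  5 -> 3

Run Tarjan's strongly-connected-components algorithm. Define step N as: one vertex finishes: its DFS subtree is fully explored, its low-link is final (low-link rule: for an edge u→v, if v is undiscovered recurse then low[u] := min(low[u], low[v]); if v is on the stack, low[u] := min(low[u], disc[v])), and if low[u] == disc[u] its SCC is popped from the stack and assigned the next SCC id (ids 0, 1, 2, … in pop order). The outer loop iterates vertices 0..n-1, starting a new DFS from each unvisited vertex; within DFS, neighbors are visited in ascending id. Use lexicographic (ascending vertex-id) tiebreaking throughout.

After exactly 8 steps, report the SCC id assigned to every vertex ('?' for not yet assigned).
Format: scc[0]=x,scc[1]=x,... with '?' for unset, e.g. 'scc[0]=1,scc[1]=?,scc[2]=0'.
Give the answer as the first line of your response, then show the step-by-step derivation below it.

scc[0]=1,scc[1]=2,scc[2]=6,scc[3]=4,scc[4]=5,scc[5]=4,scc[6]=3,scc[7]=0

step 1: low=(low[0]=0,low[1]=?,low[2]=?,low[3]=?,low[4]=?,low[5]=?,low[6]=?,low[7]=1); scc=(scc[0]=?,scc[1]=?,scc[2]=?,scc[3]=?,scc[4]=?,scc[5]=?,scc[6]=?,scc[7]=0)
step 2: low=(low[0]=0,low[1]=?,low[2]=?,low[3]=?,low[4]=?,low[5]=?,low[6]=?,low[7]=1); scc=(scc[0]=1,scc[1]=?,scc[2]=?,scc[3]=?,scc[4]=?,scc[5]=?,scc[6]=?,scc[7]=0)
step 3: low=(low[0]=0,low[1]=2,low[2]=?,low[3]=?,low[4]=?,low[5]=?,low[6]=?,low[7]=1); scc=(scc[0]=1,scc[1]=2,scc[2]=?,scc[3]=?,scc[4]=?,scc[5]=?,scc[6]=?,scc[7]=0)
step 4: low=(low[0]=0,low[1]=2,low[2]=3,low[3]=5,low[4]=4,low[5]=5,low[6]=?,low[7]=1); scc=(scc[0]=1,scc[1]=2,scc[2]=?,scc[3]=?,scc[4]=?,scc[5]=?,scc[6]=?,scc[7]=0)
step 5: low=(low[0]=0,low[1]=2,low[2]=3,low[3]=5,low[4]=4,low[5]=5,low[6]=7,low[7]=1); scc=(scc[0]=1,scc[1]=2,scc[2]=?,scc[3]=?,scc[4]=?,scc[5]=?,scc[6]=3,scc[7]=0)
step 6: low=(low[0]=0,low[1]=2,low[2]=3,low[3]=5,low[4]=4,low[5]=5,low[6]=7,low[7]=1); scc=(scc[0]=1,scc[1]=2,scc[2]=?,scc[3]=4,scc[4]=?,scc[5]=4,scc[6]=3,scc[7]=0)
step 7: low=(low[0]=0,low[1]=2,low[2]=3,low[3]=5,low[4]=4,low[5]=5,low[6]=7,low[7]=1); scc=(scc[0]=1,scc[1]=2,scc[2]=?,scc[3]=4,scc[4]=5,scc[5]=4,scc[6]=3,scc[7]=0)
step 8: low=(low[0]=0,low[1]=2,low[2]=3,low[3]=5,low[4]=4,low[5]=5,low[6]=7,low[7]=1); scc=(scc[0]=1,scc[1]=2,scc[2]=6,scc[3]=4,scc[4]=5,scc[5]=4,scc[6]=3,scc[7]=0)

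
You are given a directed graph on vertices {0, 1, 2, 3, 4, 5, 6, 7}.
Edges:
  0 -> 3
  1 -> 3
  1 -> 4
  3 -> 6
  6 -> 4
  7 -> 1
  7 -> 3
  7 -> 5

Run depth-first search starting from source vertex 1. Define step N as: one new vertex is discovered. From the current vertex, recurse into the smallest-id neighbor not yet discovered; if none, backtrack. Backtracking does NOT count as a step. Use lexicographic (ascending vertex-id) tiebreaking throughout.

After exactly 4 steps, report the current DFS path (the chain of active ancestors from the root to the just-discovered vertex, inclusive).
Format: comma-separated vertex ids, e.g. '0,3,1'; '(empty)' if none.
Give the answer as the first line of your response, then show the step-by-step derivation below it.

1,3,6,4

step 1: discover 1; path=1; order=1
step 2: discover 3; path=1>3; order=1,3
step 3: discover 6; path=1>3>6; order=1,3,6
step 4: discover 4; path=1>3>6>4; order=1,3,6,4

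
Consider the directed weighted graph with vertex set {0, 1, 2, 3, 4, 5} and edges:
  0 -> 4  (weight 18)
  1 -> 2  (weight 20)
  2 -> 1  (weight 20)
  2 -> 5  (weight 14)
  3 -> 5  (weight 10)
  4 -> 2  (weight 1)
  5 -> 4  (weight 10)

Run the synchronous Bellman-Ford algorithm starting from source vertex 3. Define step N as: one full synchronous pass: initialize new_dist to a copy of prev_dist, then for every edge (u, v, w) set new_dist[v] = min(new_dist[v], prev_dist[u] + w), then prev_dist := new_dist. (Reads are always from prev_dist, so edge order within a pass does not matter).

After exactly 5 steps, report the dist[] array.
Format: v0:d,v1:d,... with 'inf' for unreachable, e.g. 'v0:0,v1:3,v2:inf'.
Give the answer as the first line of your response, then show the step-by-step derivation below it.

v0:inf,v1:41,v2:21,v3:0,v4:20,v5:10

step 1: dist = v0:inf,v1:inf,v2:inf,v3:0,v4:inf,v5:10
step 2: dist = v0:inf,v1:inf,v2:inf,v3:0,v4:20,v5:10
step 3: dist = v0:inf,v1:inf,v2:21,v3:0,v4:20,v5:10
step 4: dist = v0:inf,v1:41,v2:21,v3:0,v4:20,v5:10
step 5: dist = v0:inf,v1:41,v2:21,v3:0,v4:20,v5:10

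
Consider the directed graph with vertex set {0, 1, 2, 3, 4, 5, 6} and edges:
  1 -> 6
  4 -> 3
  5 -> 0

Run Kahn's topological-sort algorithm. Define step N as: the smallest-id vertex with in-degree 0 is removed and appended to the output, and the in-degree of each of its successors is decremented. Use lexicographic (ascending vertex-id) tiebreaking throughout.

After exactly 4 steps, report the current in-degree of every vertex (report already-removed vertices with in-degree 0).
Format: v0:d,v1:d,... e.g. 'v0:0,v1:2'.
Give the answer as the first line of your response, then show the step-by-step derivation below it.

v0:1,v1:0,v2:0,v3:0,v4:0,v5:0,v6:0

step 1: output 1; order=[1]; indeg=(1,0,0,1,0,0,0)
step 2: output 2; order=[1,2]; indeg=(1,0,0,1,0,0,0)
step 3: output 4; order=[1,2,4]; indeg=(1,0,0,0,0,0,0)
step 4: output 3; order=[1,2,4,3]; indeg=(1,0,0,0,0,0,0)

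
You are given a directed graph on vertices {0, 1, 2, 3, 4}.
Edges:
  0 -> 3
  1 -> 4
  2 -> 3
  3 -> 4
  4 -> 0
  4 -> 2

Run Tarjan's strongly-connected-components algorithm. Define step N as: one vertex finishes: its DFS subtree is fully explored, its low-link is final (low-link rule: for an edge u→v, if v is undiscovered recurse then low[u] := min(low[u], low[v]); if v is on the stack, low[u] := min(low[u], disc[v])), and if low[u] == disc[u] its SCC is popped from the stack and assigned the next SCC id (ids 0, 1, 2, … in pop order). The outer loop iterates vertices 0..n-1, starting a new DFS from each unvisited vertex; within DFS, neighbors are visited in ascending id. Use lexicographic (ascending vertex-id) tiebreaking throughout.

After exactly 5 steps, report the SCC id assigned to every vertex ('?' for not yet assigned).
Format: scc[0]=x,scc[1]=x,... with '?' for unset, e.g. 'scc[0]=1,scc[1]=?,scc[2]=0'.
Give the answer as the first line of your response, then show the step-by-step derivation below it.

scc[0]=0,scc[1]=1,scc[2]=0,scc[3]=0,scc[4]=0

step 1: low=(low[0]=0,low[1]=?,low[2]=1,low[3]=1,low[4]=0); scc=(scc[0]=?,scc[1]=?,scc[2]=?,scc[3]=?,scc[4]=?)
step 2: low=(low[0]=0,low[1]=?,low[2]=1,low[3]=1,low[4]=0); scc=(scc[0]=?,scc[1]=?,scc[2]=?,scc[3]=?,scc[4]=?)
step 3: low=(low[0]=0,low[1]=?,low[2]=1,low[3]=0,low[4]=0); scc=(scc[0]=?,scc[1]=?,scc[2]=?,scc[3]=?,scc[4]=?)
step 4: low=(low[0]=0,low[1]=?,low[2]=1,low[3]=0,low[4]=0); scc=(scc[0]=0,scc[1]=?,scc[2]=0,scc[3]=0,scc[4]=0)
step 5: low=(low[0]=0,low[1]=4,low[2]=1,low[3]=0,low[4]=0); scc=(scc[0]=0,scc[1]=1,scc[2]=0,scc[3]=0,scc[4]=0)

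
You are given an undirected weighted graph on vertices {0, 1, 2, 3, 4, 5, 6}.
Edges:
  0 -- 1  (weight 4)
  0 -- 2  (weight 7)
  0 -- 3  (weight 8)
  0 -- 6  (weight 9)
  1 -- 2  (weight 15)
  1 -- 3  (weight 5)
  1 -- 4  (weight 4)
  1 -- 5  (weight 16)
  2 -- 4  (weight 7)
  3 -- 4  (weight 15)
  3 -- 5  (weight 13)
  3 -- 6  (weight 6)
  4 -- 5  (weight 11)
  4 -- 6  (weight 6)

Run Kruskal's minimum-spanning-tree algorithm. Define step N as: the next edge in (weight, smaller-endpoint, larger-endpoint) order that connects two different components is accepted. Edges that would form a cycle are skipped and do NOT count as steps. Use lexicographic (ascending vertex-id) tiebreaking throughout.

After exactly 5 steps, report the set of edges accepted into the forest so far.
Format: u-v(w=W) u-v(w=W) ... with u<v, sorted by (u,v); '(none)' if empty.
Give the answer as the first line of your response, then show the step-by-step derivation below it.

0-1(w=4) 0-2(w=7) 1-3(w=5) 1-4(w=4) 3-6(w=6)

step 1: add edge 0-1 (w=4); MST = {0-1(w=4)}
step 2: add edge 1-4 (w=4); MST = {0-1(w=4) 1-4(w=4)}
step 3: add edge 1-3 (w=5); MST = {0-1(w=4) 1-3(w=5) 1-4(w=4)}
step 4: add edge 3-6 (w=6); MST = {0-1(w=4) 1-3(w=5) 1-4(w=4) 3-6(w=6)}
step 5: add edge 0-2 (w=7); MST = {0-1(w=4) 0-2(w=7) 1-3(w=5) 1-4(w=4) 3-6(w=6)}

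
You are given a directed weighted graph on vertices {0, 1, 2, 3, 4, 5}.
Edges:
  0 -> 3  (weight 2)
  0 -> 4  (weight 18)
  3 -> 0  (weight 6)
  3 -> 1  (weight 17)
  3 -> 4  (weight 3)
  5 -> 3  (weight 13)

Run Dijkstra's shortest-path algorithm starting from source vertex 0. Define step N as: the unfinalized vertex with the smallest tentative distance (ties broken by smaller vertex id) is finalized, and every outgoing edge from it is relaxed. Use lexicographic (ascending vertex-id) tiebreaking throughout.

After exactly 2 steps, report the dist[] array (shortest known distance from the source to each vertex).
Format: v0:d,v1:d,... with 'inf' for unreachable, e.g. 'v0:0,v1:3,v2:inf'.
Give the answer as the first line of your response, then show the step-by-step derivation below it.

v0:0,v1:19,v2:inf,v3:2,v4:5,v5:inf

step 1: dist = v0:0,v1:inf,v2:inf,v3:2,v4:18,v5:inf
step 2: dist = v0:0,v1:19,v2:inf,v3:2,v4:5,v5:inf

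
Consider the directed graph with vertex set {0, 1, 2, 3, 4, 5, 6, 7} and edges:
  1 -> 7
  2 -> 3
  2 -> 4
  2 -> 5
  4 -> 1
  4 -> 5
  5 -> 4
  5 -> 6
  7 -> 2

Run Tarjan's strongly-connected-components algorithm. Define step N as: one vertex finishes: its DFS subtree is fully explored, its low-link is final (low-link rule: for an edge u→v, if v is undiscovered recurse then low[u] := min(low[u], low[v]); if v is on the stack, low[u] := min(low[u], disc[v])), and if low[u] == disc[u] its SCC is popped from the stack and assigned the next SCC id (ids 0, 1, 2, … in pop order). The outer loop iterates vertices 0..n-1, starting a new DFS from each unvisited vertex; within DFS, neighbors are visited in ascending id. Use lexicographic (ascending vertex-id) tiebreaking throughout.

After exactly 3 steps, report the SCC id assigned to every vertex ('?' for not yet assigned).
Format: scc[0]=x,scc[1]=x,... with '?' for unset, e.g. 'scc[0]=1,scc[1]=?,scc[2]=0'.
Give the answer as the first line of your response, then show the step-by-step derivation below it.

scc[0]=0,scc[1]=?,scc[2]=?,scc[3]=1,scc[4]=?,scc[5]=?,scc[6]=2,scc[7]=?

step 1: low=(low[0]=0,low[1]=?,low[2]=?,low[3]=?,low[4]=?,low[5]=?,low[6]=?,low[7]=?); scc=(scc[0]=0,scc[1]=?,scc[2]=?,scc[3]=?,scc[4]=?,scc[5]=?,scc[6]=?,scc[7]=?)
step 2: low=(low[0]=0,low[1]=1,low[2]=3,low[3]=4,low[4]=?,low[5]=?,low[6]=?,low[7]=2); scc=(scc[0]=0,scc[1]=?,scc[2]=?,scc[3]=1,scc[4]=?,scc[5]=?,scc[6]=?,scc[7]=?)
step 3: low=(low[0]=0,low[1]=1,low[2]=3,low[3]=4,low[4]=1,low[5]=5,low[6]=7,low[7]=2); scc=(scc[0]=0,scc[1]=?,scc[2]=?,scc[3]=1,scc[4]=?,scc[5]=?,scc[6]=2,scc[7]=?)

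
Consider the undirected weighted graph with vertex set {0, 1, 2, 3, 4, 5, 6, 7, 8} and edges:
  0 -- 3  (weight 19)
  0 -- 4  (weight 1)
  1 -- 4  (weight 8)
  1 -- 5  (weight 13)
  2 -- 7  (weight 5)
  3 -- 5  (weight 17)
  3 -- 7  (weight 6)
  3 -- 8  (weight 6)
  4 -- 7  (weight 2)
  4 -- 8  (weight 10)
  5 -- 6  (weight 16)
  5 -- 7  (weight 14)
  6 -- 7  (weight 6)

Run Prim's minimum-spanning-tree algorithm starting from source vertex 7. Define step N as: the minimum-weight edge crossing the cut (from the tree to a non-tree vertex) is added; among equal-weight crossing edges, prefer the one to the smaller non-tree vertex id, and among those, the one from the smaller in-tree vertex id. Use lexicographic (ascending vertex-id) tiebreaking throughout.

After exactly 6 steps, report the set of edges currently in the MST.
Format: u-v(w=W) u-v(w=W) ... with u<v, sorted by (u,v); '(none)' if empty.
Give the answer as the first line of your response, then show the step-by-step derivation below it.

0-4(w=1) 2-7(w=5) 3-7(w=6) 3-8(w=6) 4-7(w=2) 6-7(w=6)

step 1: add edge 4-7 (w=2); MST = {4-7(w=2)}
step 2: add edge 0-4 (w=1); MST = {0-4(w=1) 4-7(w=2)}
step 3: add edge 2-7 (w=5); MST = {0-4(w=1) 2-7(w=5) 4-7(w=2)}
step 4: add edge 3-7 (w=6); MST = {0-4(w=1) 2-7(w=5) 3-7(w=6) 4-7(w=2)}
step 5: add edge 6-7 (w=6); MST = {0-4(w=1) 2-7(w=5) 3-7(w=6) 4-7(w=2) 6-7(w=6)}
step 6: add edge 3-8 (w=6); MST = {0-4(w=1) 2-7(w=5) 3-7(w=6) 3-8(w=6) 4-7(w=2) 6-7(w=6)}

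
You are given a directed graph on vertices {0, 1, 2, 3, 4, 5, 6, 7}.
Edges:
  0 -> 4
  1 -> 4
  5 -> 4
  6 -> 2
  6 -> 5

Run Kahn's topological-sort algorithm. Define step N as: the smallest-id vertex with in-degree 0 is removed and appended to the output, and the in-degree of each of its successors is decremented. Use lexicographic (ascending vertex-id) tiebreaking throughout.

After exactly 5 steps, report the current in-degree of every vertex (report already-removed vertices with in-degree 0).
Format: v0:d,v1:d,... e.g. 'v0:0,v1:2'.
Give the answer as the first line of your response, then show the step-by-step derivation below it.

v0:0,v1:0,v2:0,v3:0,v4:1,v5:0,v6:0,v7:0

step 1: output 0; order=[0]; indeg=(0,0,1,0,2,1,0,0)
step 2: output 1; order=[0,1]; indeg=(0,0,1,0,1,1,0,0)
step 3: output 3; order=[0,1,3]; indeg=(0,0,1,0,1,1,0,0)
step 4: output 6; order=[0,1,3,6]; indeg=(0,0,0,0,1,0,0,0)
step 5: output 2; order=[0,1,3,6,2]; indeg=(0,0,0,0,1,0,0,0)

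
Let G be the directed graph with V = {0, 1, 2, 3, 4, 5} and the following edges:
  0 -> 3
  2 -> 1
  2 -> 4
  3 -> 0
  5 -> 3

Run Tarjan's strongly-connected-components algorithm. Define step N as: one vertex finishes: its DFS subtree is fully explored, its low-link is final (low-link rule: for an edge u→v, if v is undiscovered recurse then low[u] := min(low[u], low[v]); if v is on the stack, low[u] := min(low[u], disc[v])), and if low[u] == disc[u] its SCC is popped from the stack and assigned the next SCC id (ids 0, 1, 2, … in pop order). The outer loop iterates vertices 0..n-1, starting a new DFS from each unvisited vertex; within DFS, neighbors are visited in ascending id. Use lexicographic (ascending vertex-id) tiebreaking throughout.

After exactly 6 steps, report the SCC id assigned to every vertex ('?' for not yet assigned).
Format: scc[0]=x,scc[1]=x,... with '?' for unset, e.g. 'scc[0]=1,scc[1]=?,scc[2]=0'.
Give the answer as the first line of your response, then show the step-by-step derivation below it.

scc[0]=0,scc[1]=1,scc[2]=3,scc[3]=0,scc[4]=2,scc[5]=4

step 1: low=(low[0]=0,low[1]=?,low[2]=?,low[3]=0,low[4]=?,low[5]=?); scc=(scc[0]=?,scc[1]=?,scc[2]=?,scc[3]=?,scc[4]=?,scc[5]=?)
step 2: low=(low[0]=0,low[1]=?,low[2]=?,low[3]=0,low[4]=?,low[5]=?); scc=(scc[0]=0,scc[1]=?,scc[2]=?,scc[3]=0,scc[4]=?,scc[5]=?)
step 3: low=(low[0]=0,low[1]=2,low[2]=?,low[3]=0,low[4]=?,low[5]=?); scc=(scc[0]=0,scc[1]=1,scc[2]=?,scc[3]=0,scc[4]=?,scc[5]=?)
step 4: low=(low[0]=0,low[1]=2,low[2]=3,low[3]=0,low[4]=4,low[5]=?); scc=(scc[0]=0,scc[1]=1,scc[2]=?,scc[3]=0,scc[4]=2,scc[5]=?)
step 5: low=(low[0]=0,low[1]=2,low[2]=3,low[3]=0,low[4]=4,low[5]=?); scc=(scc[0]=0,scc[1]=1,scc[2]=3,scc[3]=0,scc[4]=2,scc[5]=?)
step 6: low=(low[0]=0,low[1]=2,low[2]=3,low[3]=0,low[4]=4,low[5]=5); scc=(scc[0]=0,scc[1]=1,scc[2]=3,scc[3]=0,scc[4]=2,scc[5]=4)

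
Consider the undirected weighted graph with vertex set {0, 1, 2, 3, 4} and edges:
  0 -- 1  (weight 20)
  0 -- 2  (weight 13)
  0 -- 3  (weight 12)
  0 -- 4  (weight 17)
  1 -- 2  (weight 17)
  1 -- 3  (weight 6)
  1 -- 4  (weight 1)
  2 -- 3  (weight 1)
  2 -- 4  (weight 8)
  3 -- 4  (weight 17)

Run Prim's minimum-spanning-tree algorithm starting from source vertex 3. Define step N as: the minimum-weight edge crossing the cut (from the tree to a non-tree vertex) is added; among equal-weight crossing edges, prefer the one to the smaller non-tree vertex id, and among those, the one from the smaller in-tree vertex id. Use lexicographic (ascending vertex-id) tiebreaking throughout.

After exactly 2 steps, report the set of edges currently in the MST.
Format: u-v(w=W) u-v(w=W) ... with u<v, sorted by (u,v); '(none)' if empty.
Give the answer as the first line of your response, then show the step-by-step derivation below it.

1-3(w=6) 2-3(w=1)

step 1: add edge 2-3 (w=1); MST = {2-3(w=1)}
step 2: add edge 1-3 (w=6); MST = {1-3(w=6) 2-3(w=1)}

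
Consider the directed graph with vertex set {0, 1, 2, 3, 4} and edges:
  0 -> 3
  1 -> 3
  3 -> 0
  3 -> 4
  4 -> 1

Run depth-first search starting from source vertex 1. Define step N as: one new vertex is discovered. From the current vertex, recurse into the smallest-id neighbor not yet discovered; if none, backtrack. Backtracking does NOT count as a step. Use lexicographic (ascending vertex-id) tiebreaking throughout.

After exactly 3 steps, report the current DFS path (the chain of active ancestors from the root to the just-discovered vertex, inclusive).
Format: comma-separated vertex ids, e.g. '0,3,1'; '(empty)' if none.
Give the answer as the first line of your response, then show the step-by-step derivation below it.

1,3,0

step 1: discover 1; path=1; order=1
step 2: discover 3; path=1>3; order=1,3
step 3: discover 0; path=1>3>0; order=1,3,0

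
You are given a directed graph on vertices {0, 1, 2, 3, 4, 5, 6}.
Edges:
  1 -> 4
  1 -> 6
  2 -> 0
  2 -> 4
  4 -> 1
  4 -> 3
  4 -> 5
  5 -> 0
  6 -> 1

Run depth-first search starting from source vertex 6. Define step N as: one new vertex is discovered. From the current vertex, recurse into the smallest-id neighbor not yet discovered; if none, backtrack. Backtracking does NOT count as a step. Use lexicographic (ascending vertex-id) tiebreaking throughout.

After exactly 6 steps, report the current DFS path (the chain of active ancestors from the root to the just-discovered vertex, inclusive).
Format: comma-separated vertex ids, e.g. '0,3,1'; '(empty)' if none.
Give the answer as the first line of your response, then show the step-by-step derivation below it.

6,1,4,5,0

step 1: discover 6; path=6; order=6
step 2: discover 1; path=6>1; order=6,1
step 3: discover 4; path=6>1>4; order=6,1,4
step 4: discover 3; path=6>1>4>3; order=6,1,4,3
step 5: discover 5; path=6>1>4>5; order=6,1,4,3,5
step 6: discover 0; path=6>1>4>5>0; order=6,1,4,3,5,0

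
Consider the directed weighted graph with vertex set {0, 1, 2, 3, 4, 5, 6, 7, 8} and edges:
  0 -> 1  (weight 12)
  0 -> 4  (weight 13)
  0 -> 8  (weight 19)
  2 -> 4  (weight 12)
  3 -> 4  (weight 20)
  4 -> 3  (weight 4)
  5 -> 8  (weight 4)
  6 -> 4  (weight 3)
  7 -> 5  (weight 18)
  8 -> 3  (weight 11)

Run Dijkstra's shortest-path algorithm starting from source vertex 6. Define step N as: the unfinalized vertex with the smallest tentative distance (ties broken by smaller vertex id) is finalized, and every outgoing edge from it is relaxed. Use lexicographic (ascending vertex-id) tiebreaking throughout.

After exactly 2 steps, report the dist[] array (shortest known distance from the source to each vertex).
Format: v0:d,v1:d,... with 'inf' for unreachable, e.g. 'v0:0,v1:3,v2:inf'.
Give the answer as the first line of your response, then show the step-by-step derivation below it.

v0:inf,v1:inf,v2:inf,v3:7,v4:3,v5:inf,v6:0,v7:inf,v8:inf

step 1: dist = v0:inf,v1:inf,v2:inf,v3:inf,v4:3,v5:inf,v6:0,v7:inf,v8:inf
step 2: dist = v0:inf,v1:inf,v2:inf,v3:7,v4:3,v5:inf,v6:0,v7:inf,v8:inf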